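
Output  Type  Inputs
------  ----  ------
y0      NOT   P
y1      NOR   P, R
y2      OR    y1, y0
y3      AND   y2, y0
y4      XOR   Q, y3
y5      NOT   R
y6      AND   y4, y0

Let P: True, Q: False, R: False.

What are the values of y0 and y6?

y0 = NOT P = NOT True = False
y1 = P NOR R = True NOR False = False
y2 = y1 OR y0 = False OR False = False
y3 = y2 AND y0 = False AND False = False
y4 = Q XOR y3 = False XOR False = False
y6 = y4 AND y0 = False AND False = False

y0 = False  y6 = False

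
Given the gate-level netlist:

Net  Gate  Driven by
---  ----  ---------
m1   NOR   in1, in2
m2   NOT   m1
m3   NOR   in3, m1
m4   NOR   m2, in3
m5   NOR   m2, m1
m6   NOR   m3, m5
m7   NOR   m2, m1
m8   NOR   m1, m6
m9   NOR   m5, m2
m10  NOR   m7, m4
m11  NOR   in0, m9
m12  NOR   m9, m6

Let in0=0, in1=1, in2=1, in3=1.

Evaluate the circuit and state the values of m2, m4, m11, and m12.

m2 = 1; m4 = 0; m11 = 1; m12 = 0

m1 = in1 NOR in2 = 1 NOR 1 = 0
m2 = NOT m1 = NOT 0 = 1
m3 = in3 NOR m1 = 1 NOR 0 = 0
m4 = m2 NOR in3 = 1 NOR 1 = 0
m5 = m2 NOR m1 = 1 NOR 0 = 0
m6 = m3 NOR m5 = 0 NOR 0 = 1
m9 = m5 NOR m2 = 0 NOR 1 = 0
m11 = in0 NOR m9 = 0 NOR 0 = 1
m12 = m9 NOR m6 = 0 NOR 1 = 0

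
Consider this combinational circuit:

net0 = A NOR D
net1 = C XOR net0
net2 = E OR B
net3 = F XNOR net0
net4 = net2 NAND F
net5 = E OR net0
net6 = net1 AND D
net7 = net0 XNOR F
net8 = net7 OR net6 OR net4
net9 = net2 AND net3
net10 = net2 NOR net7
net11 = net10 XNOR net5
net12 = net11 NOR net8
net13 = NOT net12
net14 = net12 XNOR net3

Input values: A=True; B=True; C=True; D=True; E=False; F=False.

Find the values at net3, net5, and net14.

net0 = A NOR D = True NOR True = False
net1 = C XOR net0 = True XOR False = True
net2 = E OR B = False OR True = True
net3 = F XNOR net0 = False XNOR False = True
net4 = net2 NAND F = True NAND False = True
net5 = E OR net0 = False OR False = False
net6 = net1 AND D = True AND True = True
net7 = net0 XNOR F = False XNOR False = True
net8 = net7 OR net6 OR net4 = True OR True OR True = True
net10 = net2 NOR net7 = True NOR True = False
net11 = net10 XNOR net5 = False XNOR False = True
net12 = net11 NOR net8 = True NOR True = False
net14 = net12 XNOR net3 = False XNOR True = False

net3 = True, net5 = False, net14 = False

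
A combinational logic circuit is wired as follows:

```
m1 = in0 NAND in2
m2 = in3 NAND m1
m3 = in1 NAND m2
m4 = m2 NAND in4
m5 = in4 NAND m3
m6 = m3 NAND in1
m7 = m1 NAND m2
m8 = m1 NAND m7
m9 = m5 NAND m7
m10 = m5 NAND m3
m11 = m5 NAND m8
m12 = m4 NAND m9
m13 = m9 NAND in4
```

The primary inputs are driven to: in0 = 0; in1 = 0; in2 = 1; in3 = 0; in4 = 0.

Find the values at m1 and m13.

m1 = 1; m13 = 1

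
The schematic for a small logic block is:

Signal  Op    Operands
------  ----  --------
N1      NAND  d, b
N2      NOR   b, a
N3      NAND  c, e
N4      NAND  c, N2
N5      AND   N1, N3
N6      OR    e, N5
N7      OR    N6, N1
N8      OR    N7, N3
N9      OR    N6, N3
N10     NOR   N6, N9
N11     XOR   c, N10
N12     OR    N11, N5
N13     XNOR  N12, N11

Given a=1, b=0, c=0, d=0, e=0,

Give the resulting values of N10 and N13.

N10 = 0, N13 = 0

N1 = d NAND b = 0 NAND 0 = 1
N3 = c NAND e = 0 NAND 0 = 1
N5 = N1 AND N3 = 1 AND 1 = 1
N6 = e OR N5 = 0 OR 1 = 1
N9 = N6 OR N3 = 1 OR 1 = 1
N10 = N6 NOR N9 = 1 NOR 1 = 0
N11 = c XOR N10 = 0 XOR 0 = 0
N12 = N11 OR N5 = 0 OR 1 = 1
N13 = N12 XNOR N11 = 1 XNOR 0 = 0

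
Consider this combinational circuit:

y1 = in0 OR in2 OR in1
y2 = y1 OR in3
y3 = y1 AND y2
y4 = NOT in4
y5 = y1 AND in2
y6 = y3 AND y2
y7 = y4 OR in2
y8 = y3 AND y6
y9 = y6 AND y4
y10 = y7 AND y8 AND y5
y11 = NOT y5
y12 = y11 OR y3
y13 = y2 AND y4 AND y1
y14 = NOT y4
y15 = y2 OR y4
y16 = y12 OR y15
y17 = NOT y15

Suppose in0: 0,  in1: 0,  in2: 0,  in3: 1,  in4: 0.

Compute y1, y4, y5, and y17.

y1 = 0; y4 = 1; y5 = 0; y17 = 0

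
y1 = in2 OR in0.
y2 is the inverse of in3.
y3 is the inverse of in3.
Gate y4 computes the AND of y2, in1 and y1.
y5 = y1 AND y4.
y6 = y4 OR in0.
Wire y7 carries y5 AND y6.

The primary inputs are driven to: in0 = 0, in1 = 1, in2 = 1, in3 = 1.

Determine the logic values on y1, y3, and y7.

y1 = 1, y3 = 0, y7 = 0

y1 = in2 OR in0 = 1 OR 0 = 1
y2 = NOT in3 = NOT 1 = 0
y3 = NOT in3 = NOT 1 = 0
y4 = y2 AND in1 AND y1 = 0 AND 1 AND 1 = 0
y5 = y1 AND y4 = 1 AND 0 = 0
y6 = y4 OR in0 = 0 OR 0 = 0
y7 = y5 AND y6 = 0 AND 0 = 0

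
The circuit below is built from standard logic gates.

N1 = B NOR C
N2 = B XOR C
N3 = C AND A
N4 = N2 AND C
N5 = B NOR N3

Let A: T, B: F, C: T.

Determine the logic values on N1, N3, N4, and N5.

N1 = F  N3 = T  N4 = T  N5 = F

N1 = B NOR C = F NOR T = F
N2 = B XOR C = F XOR T = T
N3 = C AND A = T AND T = T
N4 = N2 AND C = T AND T = T
N5 = B NOR N3 = F NOR T = F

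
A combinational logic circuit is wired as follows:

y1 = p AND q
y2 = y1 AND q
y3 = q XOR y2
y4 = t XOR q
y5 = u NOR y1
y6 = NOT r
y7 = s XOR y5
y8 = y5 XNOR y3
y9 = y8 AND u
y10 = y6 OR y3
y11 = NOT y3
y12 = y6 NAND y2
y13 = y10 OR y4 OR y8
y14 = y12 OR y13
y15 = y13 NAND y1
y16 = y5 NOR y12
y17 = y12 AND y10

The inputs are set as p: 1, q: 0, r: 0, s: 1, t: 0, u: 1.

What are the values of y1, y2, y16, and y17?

y1 = p AND q = 1 AND 0 = 0
y2 = y1 AND q = 0 AND 0 = 0
y3 = q XOR y2 = 0 XOR 0 = 0
y5 = u NOR y1 = 1 NOR 0 = 0
y6 = NOT r = NOT 0 = 1
y10 = y6 OR y3 = 1 OR 0 = 1
y12 = y6 NAND y2 = 1 NAND 0 = 1
y16 = y5 NOR y12 = 0 NOR 1 = 0
y17 = y12 AND y10 = 1 AND 1 = 1

y1 = 0; y2 = 0; y16 = 0; y17 = 1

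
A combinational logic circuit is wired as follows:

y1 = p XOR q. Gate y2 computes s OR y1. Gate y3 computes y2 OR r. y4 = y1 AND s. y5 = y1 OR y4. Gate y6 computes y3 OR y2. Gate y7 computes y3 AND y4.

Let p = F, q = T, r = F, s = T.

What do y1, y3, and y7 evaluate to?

y1 = p XOR q = F XOR T = T
y2 = s OR y1 = T OR T = T
y3 = y2 OR r = T OR F = T
y4 = y1 AND s = T AND T = T
y7 = y3 AND y4 = T AND T = T

y1 = T  y3 = T  y7 = T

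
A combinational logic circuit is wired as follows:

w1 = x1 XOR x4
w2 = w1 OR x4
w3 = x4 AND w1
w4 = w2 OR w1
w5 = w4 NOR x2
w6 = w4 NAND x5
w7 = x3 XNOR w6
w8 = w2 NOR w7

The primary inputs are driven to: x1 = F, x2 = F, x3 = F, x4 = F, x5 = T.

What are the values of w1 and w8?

w1 = F; w8 = T

w1 = x1 XOR x4 = F XOR F = F
w2 = w1 OR x4 = F OR F = F
w4 = w2 OR w1 = F OR F = F
w6 = w4 NAND x5 = F NAND T = T
w7 = x3 XNOR w6 = F XNOR T = F
w8 = w2 NOR w7 = F NOR F = T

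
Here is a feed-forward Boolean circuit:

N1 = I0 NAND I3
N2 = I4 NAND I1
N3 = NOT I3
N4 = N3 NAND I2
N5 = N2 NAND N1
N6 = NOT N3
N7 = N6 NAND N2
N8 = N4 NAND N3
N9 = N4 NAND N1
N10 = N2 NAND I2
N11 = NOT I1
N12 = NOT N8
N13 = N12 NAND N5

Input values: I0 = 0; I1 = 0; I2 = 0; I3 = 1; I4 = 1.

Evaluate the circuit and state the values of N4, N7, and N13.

N4 = 1  N7 = 0  N13 = 1

N1 = I0 NAND I3 = 0 NAND 1 = 1
N2 = I4 NAND I1 = 1 NAND 0 = 1
N3 = NOT I3 = NOT 1 = 0
N4 = N3 NAND I2 = 0 NAND 0 = 1
N5 = N2 NAND N1 = 1 NAND 1 = 0
N6 = NOT N3 = NOT 0 = 1
N7 = N6 NAND N2 = 1 NAND 1 = 0
N8 = N4 NAND N3 = 1 NAND 0 = 1
N12 = NOT N8 = NOT 1 = 0
N13 = N12 NAND N5 = 0 NAND 0 = 1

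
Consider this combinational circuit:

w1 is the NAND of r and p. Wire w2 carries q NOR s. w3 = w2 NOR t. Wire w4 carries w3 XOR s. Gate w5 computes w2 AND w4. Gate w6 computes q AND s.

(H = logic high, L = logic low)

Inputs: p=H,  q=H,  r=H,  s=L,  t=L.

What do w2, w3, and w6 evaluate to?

w2 = L; w3 = H; w6 = L

w2 = q NOR s = H NOR L = L
w3 = w2 NOR t = L NOR L = H
w6 = q AND s = H AND L = L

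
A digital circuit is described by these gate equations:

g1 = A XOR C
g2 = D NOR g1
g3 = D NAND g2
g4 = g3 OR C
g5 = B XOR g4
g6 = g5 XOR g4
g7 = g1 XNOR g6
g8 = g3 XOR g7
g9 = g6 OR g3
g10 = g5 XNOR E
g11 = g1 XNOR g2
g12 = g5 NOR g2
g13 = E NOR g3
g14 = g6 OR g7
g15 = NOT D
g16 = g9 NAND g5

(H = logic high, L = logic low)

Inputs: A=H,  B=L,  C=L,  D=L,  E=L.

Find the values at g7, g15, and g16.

g1 = A XOR C = H XOR L = H
g2 = D NOR g1 = L NOR H = L
g3 = D NAND g2 = L NAND L = H
g4 = g3 OR C = H OR L = H
g5 = B XOR g4 = L XOR H = H
g6 = g5 XOR g4 = H XOR H = L
g7 = g1 XNOR g6 = H XNOR L = L
g9 = g6 OR g3 = L OR H = H
g15 = NOT D = NOT L = H
g16 = g9 NAND g5 = H NAND H = L

g7 = L; g15 = H; g16 = L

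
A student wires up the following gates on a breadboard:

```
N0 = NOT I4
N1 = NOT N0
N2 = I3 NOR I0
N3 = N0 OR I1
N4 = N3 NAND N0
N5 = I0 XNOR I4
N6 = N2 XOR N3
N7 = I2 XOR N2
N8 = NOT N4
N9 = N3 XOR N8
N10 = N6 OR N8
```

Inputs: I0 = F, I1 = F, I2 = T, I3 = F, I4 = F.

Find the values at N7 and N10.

N7 = F; N10 = T

N0 = NOT I4 = NOT F = T
N2 = I3 NOR I0 = F NOR F = T
N3 = N0 OR I1 = T OR F = T
N4 = N3 NAND N0 = T NAND T = F
N6 = N2 XOR N3 = T XOR T = F
N7 = I2 XOR N2 = T XOR T = F
N8 = NOT N4 = NOT F = T
N10 = N6 OR N8 = F OR T = T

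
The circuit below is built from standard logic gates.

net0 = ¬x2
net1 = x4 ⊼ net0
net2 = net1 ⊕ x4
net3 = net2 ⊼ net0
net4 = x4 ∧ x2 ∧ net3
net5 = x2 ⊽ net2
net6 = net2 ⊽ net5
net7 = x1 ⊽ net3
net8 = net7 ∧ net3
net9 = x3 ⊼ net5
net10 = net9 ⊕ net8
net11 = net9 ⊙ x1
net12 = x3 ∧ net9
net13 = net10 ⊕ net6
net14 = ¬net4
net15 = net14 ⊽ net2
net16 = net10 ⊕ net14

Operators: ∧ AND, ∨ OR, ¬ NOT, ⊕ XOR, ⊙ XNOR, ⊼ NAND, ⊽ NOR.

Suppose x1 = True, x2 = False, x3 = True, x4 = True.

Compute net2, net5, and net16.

net0 = NOT x2 = NOT False = True
net1 = x4 NAND net0 = True NAND True = False
net2 = net1 XOR x4 = False XOR True = True
net3 = net2 NAND net0 = True NAND True = False
net4 = x4 AND x2 AND net3 = True AND False AND False = False
net5 = x2 NOR net2 = False NOR True = False
net7 = x1 NOR net3 = True NOR False = False
net8 = net7 AND net3 = False AND False = False
net9 = x3 NAND net5 = True NAND False = True
net10 = net9 XOR net8 = True XOR False = True
net14 = NOT net4 = NOT False = True
net16 = net10 XOR net14 = True XOR True = False

net2 = True, net5 = False, net16 = False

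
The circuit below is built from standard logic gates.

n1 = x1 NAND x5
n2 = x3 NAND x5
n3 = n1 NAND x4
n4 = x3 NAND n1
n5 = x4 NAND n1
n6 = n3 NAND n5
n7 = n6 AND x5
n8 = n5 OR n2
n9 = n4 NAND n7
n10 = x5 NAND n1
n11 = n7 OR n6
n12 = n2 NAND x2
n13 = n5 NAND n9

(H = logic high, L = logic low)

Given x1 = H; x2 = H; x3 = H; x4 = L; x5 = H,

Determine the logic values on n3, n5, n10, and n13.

n1 = x1 NAND x5 = H NAND H = L
n3 = n1 NAND x4 = L NAND L = H
n4 = x3 NAND n1 = H NAND L = H
n5 = x4 NAND n1 = L NAND L = H
n6 = n3 NAND n5 = H NAND H = L
n7 = n6 AND x5 = L AND H = L
n9 = n4 NAND n7 = H NAND L = H
n10 = x5 NAND n1 = H NAND L = H
n13 = n5 NAND n9 = H NAND H = L

n3 = H, n5 = H, n10 = H, n13 = L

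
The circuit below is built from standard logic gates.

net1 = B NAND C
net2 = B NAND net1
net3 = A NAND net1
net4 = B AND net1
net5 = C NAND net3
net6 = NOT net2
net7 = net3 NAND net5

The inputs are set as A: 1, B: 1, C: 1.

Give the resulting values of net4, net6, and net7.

net1 = B NAND C = 1 NAND 1 = 0
net2 = B NAND net1 = 1 NAND 0 = 1
net3 = A NAND net1 = 1 NAND 0 = 1
net4 = B AND net1 = 1 AND 0 = 0
net5 = C NAND net3 = 1 NAND 1 = 0
net6 = NOT net2 = NOT 1 = 0
net7 = net3 NAND net5 = 1 NAND 0 = 1

net4 = 0  net6 = 0  net7 = 1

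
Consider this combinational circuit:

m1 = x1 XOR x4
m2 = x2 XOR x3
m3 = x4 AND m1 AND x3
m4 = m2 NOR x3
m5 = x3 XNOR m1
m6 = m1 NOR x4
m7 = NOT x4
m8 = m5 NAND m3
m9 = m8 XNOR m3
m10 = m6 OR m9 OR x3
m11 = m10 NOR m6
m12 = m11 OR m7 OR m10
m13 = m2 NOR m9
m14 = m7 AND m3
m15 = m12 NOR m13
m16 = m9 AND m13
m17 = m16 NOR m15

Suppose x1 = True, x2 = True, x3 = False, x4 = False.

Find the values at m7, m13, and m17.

m7 = True, m13 = False, m17 = True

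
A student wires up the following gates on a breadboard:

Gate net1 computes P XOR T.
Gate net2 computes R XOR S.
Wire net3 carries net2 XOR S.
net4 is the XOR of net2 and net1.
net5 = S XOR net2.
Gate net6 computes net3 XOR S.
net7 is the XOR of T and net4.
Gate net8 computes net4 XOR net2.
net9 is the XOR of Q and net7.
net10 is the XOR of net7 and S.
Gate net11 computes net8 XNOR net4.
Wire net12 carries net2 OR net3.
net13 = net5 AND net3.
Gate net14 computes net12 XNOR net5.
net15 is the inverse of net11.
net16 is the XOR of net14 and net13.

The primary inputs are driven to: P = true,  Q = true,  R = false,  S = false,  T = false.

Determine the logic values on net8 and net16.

net1 = P XOR T = true XOR false = true
net2 = R XOR S = false XOR false = false
net3 = net2 XOR S = false XOR false = false
net4 = net2 XOR net1 = false XOR true = true
net5 = S XOR net2 = false XOR false = false
net8 = net4 XOR net2 = true XOR false = true
net12 = net2 OR net3 = false OR false = false
net13 = net5 AND net3 = false AND false = false
net14 = net12 XNOR net5 = false XNOR false = true
net16 = net14 XOR net13 = true XOR false = true

net8 = true, net16 = true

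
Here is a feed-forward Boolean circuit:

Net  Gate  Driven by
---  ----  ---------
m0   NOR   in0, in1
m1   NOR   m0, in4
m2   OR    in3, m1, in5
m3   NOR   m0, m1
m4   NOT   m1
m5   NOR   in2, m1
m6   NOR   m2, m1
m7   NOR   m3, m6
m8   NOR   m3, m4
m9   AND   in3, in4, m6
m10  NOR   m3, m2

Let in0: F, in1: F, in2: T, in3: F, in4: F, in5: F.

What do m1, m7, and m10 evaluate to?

m1 = F, m7 = F, m10 = T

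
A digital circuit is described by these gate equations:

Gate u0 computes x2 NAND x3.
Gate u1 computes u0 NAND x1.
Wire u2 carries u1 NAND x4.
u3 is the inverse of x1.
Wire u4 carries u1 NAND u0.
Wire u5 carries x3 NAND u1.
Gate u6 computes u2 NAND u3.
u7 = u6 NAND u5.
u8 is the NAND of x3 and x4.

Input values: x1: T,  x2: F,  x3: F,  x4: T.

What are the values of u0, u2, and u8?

u0 = T; u2 = T; u8 = T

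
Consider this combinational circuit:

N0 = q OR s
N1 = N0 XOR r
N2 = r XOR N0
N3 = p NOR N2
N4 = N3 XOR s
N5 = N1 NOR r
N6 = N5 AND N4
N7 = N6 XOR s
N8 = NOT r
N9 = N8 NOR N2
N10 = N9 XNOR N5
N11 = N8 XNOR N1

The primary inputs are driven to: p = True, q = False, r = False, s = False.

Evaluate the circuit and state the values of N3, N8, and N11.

N3 = False; N8 = True; N11 = False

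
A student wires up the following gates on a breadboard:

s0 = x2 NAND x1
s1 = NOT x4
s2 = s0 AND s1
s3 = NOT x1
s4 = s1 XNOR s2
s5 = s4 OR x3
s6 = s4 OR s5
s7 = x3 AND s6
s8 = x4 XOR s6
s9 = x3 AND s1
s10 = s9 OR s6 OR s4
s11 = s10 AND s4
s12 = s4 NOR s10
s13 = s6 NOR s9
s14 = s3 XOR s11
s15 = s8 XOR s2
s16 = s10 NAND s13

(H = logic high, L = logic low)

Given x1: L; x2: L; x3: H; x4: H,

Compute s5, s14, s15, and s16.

s5 = H  s14 = L  s15 = L  s16 = H

s0 = x2 NAND x1 = L NAND L = H
s1 = NOT x4 = NOT H = L
s2 = s0 AND s1 = H AND L = L
s3 = NOT x1 = NOT L = H
s4 = s1 XNOR s2 = L XNOR L = H
s5 = s4 OR x3 = H OR H = H
s6 = s4 OR s5 = H OR H = H
s8 = x4 XOR s6 = H XOR H = L
s9 = x3 AND s1 = H AND L = L
s10 = s9 OR s6 OR s4 = L OR H OR H = H
s11 = s10 AND s4 = H AND H = H
s13 = s6 NOR s9 = H NOR L = L
s14 = s3 XOR s11 = H XOR H = L
s15 = s8 XOR s2 = L XOR L = L
s16 = s10 NAND s13 = H NAND L = H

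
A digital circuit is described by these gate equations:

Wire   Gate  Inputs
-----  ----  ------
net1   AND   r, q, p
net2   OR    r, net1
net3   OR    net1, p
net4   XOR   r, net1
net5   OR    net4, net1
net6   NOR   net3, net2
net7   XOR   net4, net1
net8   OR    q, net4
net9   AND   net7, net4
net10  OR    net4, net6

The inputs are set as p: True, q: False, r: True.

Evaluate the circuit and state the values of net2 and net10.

net2 = True; net10 = True

net1 = r AND q AND p = True AND False AND True = False
net2 = r OR net1 = True OR False = True
net3 = net1 OR p = False OR True = True
net4 = r XOR net1 = True XOR False = True
net6 = net3 NOR net2 = True NOR True = False
net10 = net4 OR net6 = True OR False = True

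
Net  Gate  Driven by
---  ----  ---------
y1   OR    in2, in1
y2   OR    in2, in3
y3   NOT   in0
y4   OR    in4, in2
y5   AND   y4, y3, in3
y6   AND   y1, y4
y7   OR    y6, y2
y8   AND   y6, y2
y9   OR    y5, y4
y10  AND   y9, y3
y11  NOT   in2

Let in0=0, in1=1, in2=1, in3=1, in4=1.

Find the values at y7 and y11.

y7 = 1; y11 = 0

y1 = in2 OR in1 = 1 OR 1 = 1
y2 = in2 OR in3 = 1 OR 1 = 1
y4 = in4 OR in2 = 1 OR 1 = 1
y6 = y1 AND y4 = 1 AND 1 = 1
y7 = y6 OR y2 = 1 OR 1 = 1
y11 = NOT in2 = NOT 1 = 0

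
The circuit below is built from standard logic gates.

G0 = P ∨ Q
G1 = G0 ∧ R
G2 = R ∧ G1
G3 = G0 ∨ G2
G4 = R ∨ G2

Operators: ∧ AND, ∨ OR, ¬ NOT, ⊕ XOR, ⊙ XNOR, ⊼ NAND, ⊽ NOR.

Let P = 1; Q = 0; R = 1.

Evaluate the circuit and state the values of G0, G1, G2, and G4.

G0 = 1; G1 = 1; G2 = 1; G4 = 1

G0 = P OR Q = 1 OR 0 = 1
G1 = G0 AND R = 1 AND 1 = 1
G2 = R AND G1 = 1 AND 1 = 1
G4 = R OR G2 = 1 OR 1 = 1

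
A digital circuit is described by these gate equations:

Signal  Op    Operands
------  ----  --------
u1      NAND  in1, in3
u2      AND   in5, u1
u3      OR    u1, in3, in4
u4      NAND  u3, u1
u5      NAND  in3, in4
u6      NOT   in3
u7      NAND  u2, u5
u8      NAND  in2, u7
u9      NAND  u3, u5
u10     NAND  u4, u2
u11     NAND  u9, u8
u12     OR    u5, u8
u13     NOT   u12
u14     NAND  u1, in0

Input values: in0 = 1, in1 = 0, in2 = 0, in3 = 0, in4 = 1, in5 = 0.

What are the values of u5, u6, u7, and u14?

u5 = 1, u6 = 1, u7 = 1, u14 = 0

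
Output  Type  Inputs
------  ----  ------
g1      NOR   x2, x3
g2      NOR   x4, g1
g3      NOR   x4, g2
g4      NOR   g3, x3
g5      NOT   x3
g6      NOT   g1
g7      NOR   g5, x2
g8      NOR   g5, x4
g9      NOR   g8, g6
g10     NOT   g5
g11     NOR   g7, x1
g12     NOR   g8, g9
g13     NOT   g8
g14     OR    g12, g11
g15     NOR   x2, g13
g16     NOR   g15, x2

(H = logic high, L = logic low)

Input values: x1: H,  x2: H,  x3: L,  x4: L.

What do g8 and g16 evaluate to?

g8 = L; g16 = L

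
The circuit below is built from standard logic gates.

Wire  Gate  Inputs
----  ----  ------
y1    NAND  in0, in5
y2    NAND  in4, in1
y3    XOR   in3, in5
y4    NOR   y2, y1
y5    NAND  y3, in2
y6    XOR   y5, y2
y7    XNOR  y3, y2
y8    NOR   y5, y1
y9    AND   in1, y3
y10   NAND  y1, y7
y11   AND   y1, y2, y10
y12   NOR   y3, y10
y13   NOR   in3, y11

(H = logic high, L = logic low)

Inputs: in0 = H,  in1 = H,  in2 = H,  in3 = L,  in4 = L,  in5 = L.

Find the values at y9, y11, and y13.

y9 = L, y11 = H, y13 = L

y1 = in0 NAND in5 = H NAND L = H
y2 = in4 NAND in1 = L NAND H = H
y3 = in3 XOR in5 = L XOR L = L
y7 = y3 XNOR y2 = L XNOR H = L
y9 = in1 AND y3 = H AND L = L
y10 = y1 NAND y7 = H NAND L = H
y11 = y1 AND y2 AND y10 = H AND H AND H = H
y13 = in3 NOR y11 = L NOR H = L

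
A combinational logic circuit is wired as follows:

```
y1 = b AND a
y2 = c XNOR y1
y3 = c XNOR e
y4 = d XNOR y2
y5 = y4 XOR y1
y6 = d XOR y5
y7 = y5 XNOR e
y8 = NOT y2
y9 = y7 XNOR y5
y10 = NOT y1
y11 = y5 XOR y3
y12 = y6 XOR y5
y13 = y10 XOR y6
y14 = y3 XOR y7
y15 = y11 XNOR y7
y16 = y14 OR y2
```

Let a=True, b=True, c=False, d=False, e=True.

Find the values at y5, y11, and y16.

y1 = b AND a = True AND True = True
y2 = c XNOR y1 = False XNOR True = False
y3 = c XNOR e = False XNOR True = False
y4 = d XNOR y2 = False XNOR False = True
y5 = y4 XOR y1 = True XOR True = False
y7 = y5 XNOR e = False XNOR True = False
y11 = y5 XOR y3 = False XOR False = False
y14 = y3 XOR y7 = False XOR False = False
y16 = y14 OR y2 = False OR False = False

y5 = False, y11 = False, y16 = False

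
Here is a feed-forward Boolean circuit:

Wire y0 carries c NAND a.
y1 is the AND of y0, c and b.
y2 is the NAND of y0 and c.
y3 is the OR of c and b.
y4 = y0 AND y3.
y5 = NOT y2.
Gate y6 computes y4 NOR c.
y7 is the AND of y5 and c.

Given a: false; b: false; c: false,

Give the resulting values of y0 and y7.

y0 = true  y7 = false

y0 = c NAND a = false NAND false = true
y2 = y0 NAND c = true NAND false = true
y5 = NOT y2 = NOT true = false
y7 = y5 AND c = false AND false = false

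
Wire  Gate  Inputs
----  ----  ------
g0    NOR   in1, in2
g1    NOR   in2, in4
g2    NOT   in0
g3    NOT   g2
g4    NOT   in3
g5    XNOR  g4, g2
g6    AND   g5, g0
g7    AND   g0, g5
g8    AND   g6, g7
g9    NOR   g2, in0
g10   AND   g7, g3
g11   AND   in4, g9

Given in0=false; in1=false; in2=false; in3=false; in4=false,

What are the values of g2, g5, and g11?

g2 = NOT in0 = NOT false = true
g4 = NOT in3 = NOT false = true
g5 = g4 XNOR g2 = true XNOR true = true
g9 = g2 NOR in0 = true NOR false = false
g11 = in4 AND g9 = false AND false = false

g2 = true, g5 = true, g11 = false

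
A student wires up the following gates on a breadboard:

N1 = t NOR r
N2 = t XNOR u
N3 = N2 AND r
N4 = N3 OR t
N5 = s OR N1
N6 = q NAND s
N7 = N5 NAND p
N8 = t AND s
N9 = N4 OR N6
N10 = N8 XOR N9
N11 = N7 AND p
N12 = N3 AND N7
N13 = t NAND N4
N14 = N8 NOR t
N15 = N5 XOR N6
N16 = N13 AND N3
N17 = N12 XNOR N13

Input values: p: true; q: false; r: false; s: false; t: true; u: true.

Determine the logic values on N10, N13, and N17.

N10 = true, N13 = false, N17 = true

N1 = t NOR r = true NOR false = false
N2 = t XNOR u = true XNOR true = true
N3 = N2 AND r = true AND false = false
N4 = N3 OR t = false OR true = true
N5 = s OR N1 = false OR false = false
N6 = q NAND s = false NAND false = true
N7 = N5 NAND p = false NAND true = true
N8 = t AND s = true AND false = false
N9 = N4 OR N6 = true OR true = true
N10 = N8 XOR N9 = false XOR true = true
N12 = N3 AND N7 = false AND true = false
N13 = t NAND N4 = true NAND true = false
N17 = N12 XNOR N13 = false XNOR false = true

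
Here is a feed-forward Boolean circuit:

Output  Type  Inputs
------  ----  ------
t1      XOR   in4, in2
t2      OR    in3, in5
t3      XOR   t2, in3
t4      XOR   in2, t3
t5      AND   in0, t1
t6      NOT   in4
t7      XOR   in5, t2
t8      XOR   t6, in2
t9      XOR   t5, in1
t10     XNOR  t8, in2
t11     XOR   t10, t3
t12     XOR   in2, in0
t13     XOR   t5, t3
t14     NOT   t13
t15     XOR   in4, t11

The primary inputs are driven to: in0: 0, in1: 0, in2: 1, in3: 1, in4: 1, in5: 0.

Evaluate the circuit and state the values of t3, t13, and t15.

t3 = 0; t13 = 0; t15 = 0

t1 = in4 XOR in2 = 1 XOR 1 = 0
t2 = in3 OR in5 = 1 OR 0 = 1
t3 = t2 XOR in3 = 1 XOR 1 = 0
t5 = in0 AND t1 = 0 AND 0 = 0
t6 = NOT in4 = NOT 1 = 0
t8 = t6 XOR in2 = 0 XOR 1 = 1
t10 = t8 XNOR in2 = 1 XNOR 1 = 1
t11 = t10 XOR t3 = 1 XOR 0 = 1
t13 = t5 XOR t3 = 0 XOR 0 = 0
t15 = in4 XOR t11 = 1 XOR 1 = 0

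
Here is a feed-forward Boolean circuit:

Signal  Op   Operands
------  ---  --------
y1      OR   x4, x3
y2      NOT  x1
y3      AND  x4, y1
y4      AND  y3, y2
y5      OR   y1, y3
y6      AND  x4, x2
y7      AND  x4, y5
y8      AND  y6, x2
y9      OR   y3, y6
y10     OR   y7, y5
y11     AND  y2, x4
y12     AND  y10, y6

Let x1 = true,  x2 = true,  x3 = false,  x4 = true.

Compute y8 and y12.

y8 = true  y12 = true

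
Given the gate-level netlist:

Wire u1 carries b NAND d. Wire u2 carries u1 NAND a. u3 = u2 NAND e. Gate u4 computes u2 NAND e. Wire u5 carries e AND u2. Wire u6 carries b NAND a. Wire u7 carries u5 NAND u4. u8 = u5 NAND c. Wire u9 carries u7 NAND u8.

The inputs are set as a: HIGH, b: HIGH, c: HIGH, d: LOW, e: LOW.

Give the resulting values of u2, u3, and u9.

u2 = LOW  u3 = HIGH  u9 = LOW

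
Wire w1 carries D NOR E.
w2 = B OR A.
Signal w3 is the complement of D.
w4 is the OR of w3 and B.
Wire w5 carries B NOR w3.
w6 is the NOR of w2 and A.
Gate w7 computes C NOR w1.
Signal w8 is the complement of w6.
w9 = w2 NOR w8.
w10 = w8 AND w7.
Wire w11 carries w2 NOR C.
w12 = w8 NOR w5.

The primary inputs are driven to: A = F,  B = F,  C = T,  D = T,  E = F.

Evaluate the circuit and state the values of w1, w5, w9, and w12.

w1 = D NOR E = T NOR F = F
w2 = B OR A = F OR F = F
w3 = NOT D = NOT T = F
w5 = B NOR w3 = F NOR F = T
w6 = w2 NOR A = F NOR F = T
w8 = NOT w6 = NOT T = F
w9 = w2 NOR w8 = F NOR F = T
w12 = w8 NOR w5 = F NOR T = F

w1 = F, w5 = T, w9 = T, w12 = F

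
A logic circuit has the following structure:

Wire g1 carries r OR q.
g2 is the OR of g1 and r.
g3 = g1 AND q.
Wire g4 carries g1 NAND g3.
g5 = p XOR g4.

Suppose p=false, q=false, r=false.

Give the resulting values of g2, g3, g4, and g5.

g1 = r OR q = false OR false = false
g2 = g1 OR r = false OR false = false
g3 = g1 AND q = false AND false = false
g4 = g1 NAND g3 = false NAND false = true
g5 = p XOR g4 = false XOR true = true

g2 = false  g3 = false  g4 = true  g5 = true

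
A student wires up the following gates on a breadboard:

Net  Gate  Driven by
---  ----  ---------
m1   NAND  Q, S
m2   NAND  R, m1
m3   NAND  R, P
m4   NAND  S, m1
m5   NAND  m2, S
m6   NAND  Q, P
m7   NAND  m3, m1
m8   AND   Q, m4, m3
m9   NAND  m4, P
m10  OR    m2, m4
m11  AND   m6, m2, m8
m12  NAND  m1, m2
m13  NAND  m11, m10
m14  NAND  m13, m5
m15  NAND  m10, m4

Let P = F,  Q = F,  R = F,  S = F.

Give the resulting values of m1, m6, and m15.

m1 = T  m6 = T  m15 = F

m1 = Q NAND S = F NAND F = T
m2 = R NAND m1 = F NAND T = T
m4 = S NAND m1 = F NAND T = T
m6 = Q NAND P = F NAND F = T
m10 = m2 OR m4 = T OR T = T
m15 = m10 NAND m4 = T NAND T = F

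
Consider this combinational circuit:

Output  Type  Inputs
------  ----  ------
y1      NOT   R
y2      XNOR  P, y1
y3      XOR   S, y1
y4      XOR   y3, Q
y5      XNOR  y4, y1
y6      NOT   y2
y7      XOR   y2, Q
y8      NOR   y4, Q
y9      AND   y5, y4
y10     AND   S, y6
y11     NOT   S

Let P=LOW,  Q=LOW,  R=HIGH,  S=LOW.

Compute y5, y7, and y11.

y5 = HIGH, y7 = HIGH, y11 = HIGH

y1 = NOT R = NOT HIGH = LOW
y2 = P XNOR y1 = LOW XNOR LOW = HIGH
y3 = S XOR y1 = LOW XOR LOW = LOW
y4 = y3 XOR Q = LOW XOR LOW = LOW
y5 = y4 XNOR y1 = LOW XNOR LOW = HIGH
y7 = y2 XOR Q = HIGH XOR LOW = HIGH
y11 = NOT S = NOT LOW = HIGH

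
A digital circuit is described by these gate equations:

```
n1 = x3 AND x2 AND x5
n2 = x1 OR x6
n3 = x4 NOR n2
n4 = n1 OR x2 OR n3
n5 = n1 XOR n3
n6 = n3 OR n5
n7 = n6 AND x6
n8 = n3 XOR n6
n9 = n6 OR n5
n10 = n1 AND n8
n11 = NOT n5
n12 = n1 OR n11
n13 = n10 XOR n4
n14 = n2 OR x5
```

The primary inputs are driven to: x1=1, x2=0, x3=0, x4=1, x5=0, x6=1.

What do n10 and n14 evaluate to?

n10 = 0, n14 = 1

n1 = x3 AND x2 AND x5 = 0 AND 0 AND 0 = 0
n2 = x1 OR x6 = 1 OR 1 = 1
n3 = x4 NOR n2 = 1 NOR 1 = 0
n5 = n1 XOR n3 = 0 XOR 0 = 0
n6 = n3 OR n5 = 0 OR 0 = 0
n8 = n3 XOR n6 = 0 XOR 0 = 0
n10 = n1 AND n8 = 0 AND 0 = 0
n14 = n2 OR x5 = 1 OR 0 = 1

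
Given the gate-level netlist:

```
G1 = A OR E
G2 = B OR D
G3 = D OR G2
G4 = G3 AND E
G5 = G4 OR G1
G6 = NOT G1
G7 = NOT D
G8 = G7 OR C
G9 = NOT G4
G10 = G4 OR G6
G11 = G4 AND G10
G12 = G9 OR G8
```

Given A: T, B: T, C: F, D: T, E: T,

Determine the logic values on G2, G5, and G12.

G2 = T  G5 = T  G12 = F

G1 = A OR E = T OR T = T
G2 = B OR D = T OR T = T
G3 = D OR G2 = T OR T = T
G4 = G3 AND E = T AND T = T
G5 = G4 OR G1 = T OR T = T
G7 = NOT D = NOT T = F
G8 = G7 OR C = F OR F = F
G9 = NOT G4 = NOT T = F
G12 = G9 OR G8 = F OR F = F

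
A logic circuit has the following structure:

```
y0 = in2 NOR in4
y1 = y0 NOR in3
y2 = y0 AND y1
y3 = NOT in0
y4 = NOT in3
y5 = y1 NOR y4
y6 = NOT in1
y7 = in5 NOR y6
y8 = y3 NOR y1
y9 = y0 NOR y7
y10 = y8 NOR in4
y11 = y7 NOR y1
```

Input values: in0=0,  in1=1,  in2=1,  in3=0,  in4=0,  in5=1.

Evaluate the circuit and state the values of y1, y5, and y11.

y1 = 1  y5 = 0  y11 = 0

y0 = in2 NOR in4 = 1 NOR 0 = 0
y1 = y0 NOR in3 = 0 NOR 0 = 1
y4 = NOT in3 = NOT 0 = 1
y5 = y1 NOR y4 = 1 NOR 1 = 0
y6 = NOT in1 = NOT 1 = 0
y7 = in5 NOR y6 = 1 NOR 0 = 0
y11 = y7 NOR y1 = 0 NOR 1 = 0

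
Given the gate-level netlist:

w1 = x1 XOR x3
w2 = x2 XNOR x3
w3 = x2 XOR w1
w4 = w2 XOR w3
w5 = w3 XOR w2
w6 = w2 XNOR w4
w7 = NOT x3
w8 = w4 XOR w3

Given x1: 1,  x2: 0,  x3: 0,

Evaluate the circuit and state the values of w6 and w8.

w6 = 0  w8 = 1

w1 = x1 XOR x3 = 1 XOR 0 = 1
w2 = x2 XNOR x3 = 0 XNOR 0 = 1
w3 = x2 XOR w1 = 0 XOR 1 = 1
w4 = w2 XOR w3 = 1 XOR 1 = 0
w6 = w2 XNOR w4 = 1 XNOR 0 = 0
w8 = w4 XOR w3 = 0 XOR 1 = 1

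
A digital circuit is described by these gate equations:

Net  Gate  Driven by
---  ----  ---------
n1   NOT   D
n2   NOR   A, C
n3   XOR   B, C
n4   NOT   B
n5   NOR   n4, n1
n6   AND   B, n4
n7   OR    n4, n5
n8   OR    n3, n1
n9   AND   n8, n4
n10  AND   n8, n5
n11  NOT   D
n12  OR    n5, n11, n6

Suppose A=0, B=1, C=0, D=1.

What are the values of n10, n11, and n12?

n10 = 1, n11 = 0, n12 = 1

n1 = NOT D = NOT 1 = 0
n3 = B XOR C = 1 XOR 0 = 1
n4 = NOT B = NOT 1 = 0
n5 = n4 NOR n1 = 0 NOR 0 = 1
n6 = B AND n4 = 1 AND 0 = 0
n8 = n3 OR n1 = 1 OR 0 = 1
n10 = n8 AND n5 = 1 AND 1 = 1
n11 = NOT D = NOT 1 = 0
n12 = n5 OR n11 OR n6 = 1 OR 0 OR 0 = 1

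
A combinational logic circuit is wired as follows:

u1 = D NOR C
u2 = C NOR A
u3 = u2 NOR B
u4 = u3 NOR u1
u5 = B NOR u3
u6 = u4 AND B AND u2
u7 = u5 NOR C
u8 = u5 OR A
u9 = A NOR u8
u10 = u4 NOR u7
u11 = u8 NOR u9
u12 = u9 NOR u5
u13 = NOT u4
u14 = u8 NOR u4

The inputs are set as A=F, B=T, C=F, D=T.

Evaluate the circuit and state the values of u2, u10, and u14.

u2 = T, u10 = F, u14 = F

u1 = D NOR C = T NOR F = F
u2 = C NOR A = F NOR F = T
u3 = u2 NOR B = T NOR T = F
u4 = u3 NOR u1 = F NOR F = T
u5 = B NOR u3 = T NOR F = F
u7 = u5 NOR C = F NOR F = T
u8 = u5 OR A = F OR F = F
u10 = u4 NOR u7 = T NOR T = F
u14 = u8 NOR u4 = F NOR T = F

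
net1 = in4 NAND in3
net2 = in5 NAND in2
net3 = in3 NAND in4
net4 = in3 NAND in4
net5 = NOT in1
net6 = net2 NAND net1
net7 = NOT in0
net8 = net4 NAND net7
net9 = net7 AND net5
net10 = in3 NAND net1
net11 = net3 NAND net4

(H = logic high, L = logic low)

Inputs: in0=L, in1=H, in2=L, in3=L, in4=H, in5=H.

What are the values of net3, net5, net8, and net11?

net3 = H, net5 = L, net8 = L, net11 = L

net3 = in3 NAND in4 = L NAND H = H
net4 = in3 NAND in4 = L NAND H = H
net5 = NOT in1 = NOT H = L
net7 = NOT in0 = NOT L = H
net8 = net4 NAND net7 = H NAND H = L
net11 = net3 NAND net4 = H NAND H = L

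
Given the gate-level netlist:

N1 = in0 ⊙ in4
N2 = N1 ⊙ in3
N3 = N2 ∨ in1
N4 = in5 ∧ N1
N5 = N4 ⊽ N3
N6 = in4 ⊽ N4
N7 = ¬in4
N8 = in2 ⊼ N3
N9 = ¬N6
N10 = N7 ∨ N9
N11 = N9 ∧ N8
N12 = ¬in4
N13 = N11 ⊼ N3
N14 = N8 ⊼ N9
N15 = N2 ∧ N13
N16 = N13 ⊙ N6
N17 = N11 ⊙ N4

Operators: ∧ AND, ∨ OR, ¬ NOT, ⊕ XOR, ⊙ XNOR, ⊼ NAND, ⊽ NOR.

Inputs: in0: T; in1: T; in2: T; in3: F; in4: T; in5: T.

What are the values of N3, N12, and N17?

N3 = T, N12 = F, N17 = F

N1 = in0 XNOR in4 = T XNOR T = T
N2 = N1 XNOR in3 = T XNOR F = F
N3 = N2 OR in1 = F OR T = T
N4 = in5 AND N1 = T AND T = T
N6 = in4 NOR N4 = T NOR T = F
N8 = in2 NAND N3 = T NAND T = F
N9 = NOT N6 = NOT F = T
N11 = N9 AND N8 = T AND F = F
N12 = NOT in4 = NOT T = F
N17 = N11 XNOR N4 = F XNOR T = F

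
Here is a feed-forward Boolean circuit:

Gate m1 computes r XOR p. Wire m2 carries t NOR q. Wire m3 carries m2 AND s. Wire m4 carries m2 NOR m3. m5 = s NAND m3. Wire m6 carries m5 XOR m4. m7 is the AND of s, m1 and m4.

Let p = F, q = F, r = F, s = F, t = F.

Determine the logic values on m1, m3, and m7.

m1 = F; m3 = F; m7 = F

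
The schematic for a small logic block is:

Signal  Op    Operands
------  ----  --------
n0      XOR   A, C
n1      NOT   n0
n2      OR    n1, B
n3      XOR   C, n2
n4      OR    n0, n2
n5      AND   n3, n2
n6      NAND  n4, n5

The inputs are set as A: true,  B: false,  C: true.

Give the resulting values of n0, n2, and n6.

n0 = false; n2 = true; n6 = true

n0 = A XOR C = true XOR true = false
n1 = NOT n0 = NOT false = true
n2 = n1 OR B = true OR false = true
n3 = C XOR n2 = true XOR true = false
n4 = n0 OR n2 = false OR true = true
n5 = n3 AND n2 = false AND true = false
n6 = n4 NAND n5 = true NAND false = true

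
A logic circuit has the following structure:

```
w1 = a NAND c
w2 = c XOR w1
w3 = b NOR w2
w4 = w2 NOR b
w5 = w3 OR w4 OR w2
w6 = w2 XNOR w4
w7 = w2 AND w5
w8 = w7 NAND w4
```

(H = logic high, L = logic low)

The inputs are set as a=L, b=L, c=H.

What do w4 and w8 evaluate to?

w4 = H, w8 = H

w1 = a NAND c = L NAND H = H
w2 = c XOR w1 = H XOR H = L
w3 = b NOR w2 = L NOR L = H
w4 = w2 NOR b = L NOR L = H
w5 = w3 OR w4 OR w2 = H OR H OR L = H
w7 = w2 AND w5 = L AND H = L
w8 = w7 NAND w4 = L NAND H = H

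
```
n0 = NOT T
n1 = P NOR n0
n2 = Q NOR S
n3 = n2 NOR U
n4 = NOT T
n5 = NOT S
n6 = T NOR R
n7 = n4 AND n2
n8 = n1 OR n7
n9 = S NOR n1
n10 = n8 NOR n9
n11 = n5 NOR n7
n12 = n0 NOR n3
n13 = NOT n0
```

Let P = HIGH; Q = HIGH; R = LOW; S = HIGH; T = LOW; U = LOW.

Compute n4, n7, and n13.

n0 = NOT T = NOT LOW = HIGH
n2 = Q NOR S = HIGH NOR HIGH = LOW
n4 = NOT T = NOT LOW = HIGH
n7 = n4 AND n2 = HIGH AND LOW = LOW
n13 = NOT n0 = NOT HIGH = LOW

n4 = HIGH, n7 = LOW, n13 = LOW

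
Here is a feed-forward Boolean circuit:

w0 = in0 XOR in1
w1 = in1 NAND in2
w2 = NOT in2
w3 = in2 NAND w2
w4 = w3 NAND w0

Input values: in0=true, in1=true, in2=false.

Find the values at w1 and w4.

w0 = in0 XOR in1 = true XOR true = false
w1 = in1 NAND in2 = true NAND false = true
w2 = NOT in2 = NOT false = true
w3 = in2 NAND w2 = false NAND true = true
w4 = w3 NAND w0 = true NAND false = true

w1 = true, w4 = true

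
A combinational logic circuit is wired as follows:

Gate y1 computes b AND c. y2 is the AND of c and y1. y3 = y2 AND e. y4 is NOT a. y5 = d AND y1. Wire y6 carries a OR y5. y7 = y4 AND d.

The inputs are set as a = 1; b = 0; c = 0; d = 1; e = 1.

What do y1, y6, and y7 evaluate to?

y1 = 0  y6 = 1  y7 = 0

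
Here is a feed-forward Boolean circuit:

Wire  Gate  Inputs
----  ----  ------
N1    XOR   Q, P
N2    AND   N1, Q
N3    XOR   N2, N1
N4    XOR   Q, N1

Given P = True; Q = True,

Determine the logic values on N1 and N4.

N1 = Q XOR P = True XOR True = False
N4 = Q XOR N1 = True XOR False = True

N1 = False, N4 = True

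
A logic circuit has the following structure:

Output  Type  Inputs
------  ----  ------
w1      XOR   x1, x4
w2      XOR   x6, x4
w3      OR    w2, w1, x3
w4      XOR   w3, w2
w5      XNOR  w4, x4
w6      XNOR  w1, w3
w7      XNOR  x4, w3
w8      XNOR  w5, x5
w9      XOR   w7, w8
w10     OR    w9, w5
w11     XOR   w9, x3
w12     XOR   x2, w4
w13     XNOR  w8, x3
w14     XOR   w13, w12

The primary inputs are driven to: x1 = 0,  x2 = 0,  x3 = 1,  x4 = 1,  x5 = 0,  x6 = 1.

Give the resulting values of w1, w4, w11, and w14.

w1 = x1 XOR x4 = 0 XOR 1 = 1
w2 = x6 XOR x4 = 1 XOR 1 = 0
w3 = w2 OR w1 OR x3 = 0 OR 1 OR 1 = 1
w4 = w3 XOR w2 = 1 XOR 0 = 1
w5 = w4 XNOR x4 = 1 XNOR 1 = 1
w7 = x4 XNOR w3 = 1 XNOR 1 = 1
w8 = w5 XNOR x5 = 1 XNOR 0 = 0
w9 = w7 XOR w8 = 1 XOR 0 = 1
w11 = w9 XOR x3 = 1 XOR 1 = 0
w12 = x2 XOR w4 = 0 XOR 1 = 1
w13 = w8 XNOR x3 = 0 XNOR 1 = 0
w14 = w13 XOR w12 = 0 XOR 1 = 1

w1 = 1, w4 = 1, w11 = 0, w14 = 1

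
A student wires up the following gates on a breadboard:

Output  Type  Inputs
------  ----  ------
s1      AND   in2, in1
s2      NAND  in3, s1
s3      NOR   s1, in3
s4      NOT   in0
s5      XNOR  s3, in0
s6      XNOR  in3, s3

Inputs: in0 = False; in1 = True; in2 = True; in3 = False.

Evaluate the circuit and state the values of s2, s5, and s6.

s2 = True; s5 = True; s6 = True

s1 = in2 AND in1 = True AND True = True
s2 = in3 NAND s1 = False NAND True = True
s3 = s1 NOR in3 = True NOR False = False
s5 = s3 XNOR in0 = False XNOR False = True
s6 = in3 XNOR s3 = False XNOR False = True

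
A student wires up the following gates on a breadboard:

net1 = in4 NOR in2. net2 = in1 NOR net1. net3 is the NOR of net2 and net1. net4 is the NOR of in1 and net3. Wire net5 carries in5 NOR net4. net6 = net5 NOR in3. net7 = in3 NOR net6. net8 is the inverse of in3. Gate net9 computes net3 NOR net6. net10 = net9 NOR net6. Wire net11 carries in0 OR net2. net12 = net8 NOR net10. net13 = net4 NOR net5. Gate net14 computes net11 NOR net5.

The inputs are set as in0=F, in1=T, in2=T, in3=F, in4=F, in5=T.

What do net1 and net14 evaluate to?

net1 = F, net14 = T

net1 = in4 NOR in2 = F NOR T = F
net2 = in1 NOR net1 = T NOR F = F
net3 = net2 NOR net1 = F NOR F = T
net4 = in1 NOR net3 = T NOR T = F
net5 = in5 NOR net4 = T NOR F = F
net11 = in0 OR net2 = F OR F = F
net14 = net11 NOR net5 = F NOR F = T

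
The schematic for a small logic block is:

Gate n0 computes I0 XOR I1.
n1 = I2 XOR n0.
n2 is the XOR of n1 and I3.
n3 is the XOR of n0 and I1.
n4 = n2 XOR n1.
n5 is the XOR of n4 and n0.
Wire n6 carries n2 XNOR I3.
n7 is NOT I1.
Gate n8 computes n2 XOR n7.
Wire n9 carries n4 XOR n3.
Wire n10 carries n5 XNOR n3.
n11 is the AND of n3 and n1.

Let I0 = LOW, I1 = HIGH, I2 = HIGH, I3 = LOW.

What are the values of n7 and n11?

n0 = I0 XOR I1 = LOW XOR HIGH = HIGH
n1 = I2 XOR n0 = HIGH XOR HIGH = LOW
n3 = n0 XOR I1 = HIGH XOR HIGH = LOW
n7 = NOT I1 = NOT HIGH = LOW
n11 = n3 AND n1 = LOW AND LOW = LOW

n7 = LOW  n11 = LOW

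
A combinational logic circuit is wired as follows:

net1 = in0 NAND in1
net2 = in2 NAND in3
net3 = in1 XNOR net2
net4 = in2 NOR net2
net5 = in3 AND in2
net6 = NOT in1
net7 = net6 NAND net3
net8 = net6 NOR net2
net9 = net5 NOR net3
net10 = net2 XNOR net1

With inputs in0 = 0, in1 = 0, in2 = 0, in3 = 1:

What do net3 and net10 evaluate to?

net1 = in0 NAND in1 = 0 NAND 0 = 1
net2 = in2 NAND in3 = 0 NAND 1 = 1
net3 = in1 XNOR net2 = 0 XNOR 1 = 0
net10 = net2 XNOR net1 = 1 XNOR 1 = 1

net3 = 0, net10 = 1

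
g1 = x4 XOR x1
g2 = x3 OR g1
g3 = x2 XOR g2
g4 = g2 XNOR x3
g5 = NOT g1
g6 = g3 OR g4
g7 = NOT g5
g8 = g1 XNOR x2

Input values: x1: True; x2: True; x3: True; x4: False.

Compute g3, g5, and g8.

g3 = False, g5 = False, g8 = True

g1 = x4 XOR x1 = False XOR True = True
g2 = x3 OR g1 = True OR True = True
g3 = x2 XOR g2 = True XOR True = False
g5 = NOT g1 = NOT True = False
g8 = g1 XNOR x2 = True XNOR True = True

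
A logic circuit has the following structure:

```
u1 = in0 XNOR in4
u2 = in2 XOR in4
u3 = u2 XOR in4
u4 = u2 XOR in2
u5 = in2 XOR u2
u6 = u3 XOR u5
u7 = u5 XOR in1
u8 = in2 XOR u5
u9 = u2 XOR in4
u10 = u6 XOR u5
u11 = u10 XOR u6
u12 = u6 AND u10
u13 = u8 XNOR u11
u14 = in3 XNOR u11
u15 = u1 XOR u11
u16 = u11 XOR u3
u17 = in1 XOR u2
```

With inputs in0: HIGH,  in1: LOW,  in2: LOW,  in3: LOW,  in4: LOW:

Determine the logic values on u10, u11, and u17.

u10 = LOW; u11 = LOW; u17 = LOW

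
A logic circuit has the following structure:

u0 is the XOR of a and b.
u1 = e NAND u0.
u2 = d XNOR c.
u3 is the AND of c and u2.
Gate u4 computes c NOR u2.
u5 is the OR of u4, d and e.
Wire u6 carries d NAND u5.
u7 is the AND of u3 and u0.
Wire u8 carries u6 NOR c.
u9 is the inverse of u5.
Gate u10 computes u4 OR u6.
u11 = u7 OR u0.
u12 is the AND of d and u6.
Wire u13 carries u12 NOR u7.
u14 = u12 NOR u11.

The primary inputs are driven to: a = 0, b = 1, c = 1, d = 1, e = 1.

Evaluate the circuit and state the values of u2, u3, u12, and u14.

u2 = 1, u3 = 1, u12 = 0, u14 = 0

u0 = a XOR b = 0 XOR 1 = 1
u2 = d XNOR c = 1 XNOR 1 = 1
u3 = c AND u2 = 1 AND 1 = 1
u4 = c NOR u2 = 1 NOR 1 = 0
u5 = u4 OR d OR e = 0 OR 1 OR 1 = 1
u6 = d NAND u5 = 1 NAND 1 = 0
u7 = u3 AND u0 = 1 AND 1 = 1
u11 = u7 OR u0 = 1 OR 1 = 1
u12 = d AND u6 = 1 AND 0 = 0
u14 = u12 NOR u11 = 0 NOR 1 = 0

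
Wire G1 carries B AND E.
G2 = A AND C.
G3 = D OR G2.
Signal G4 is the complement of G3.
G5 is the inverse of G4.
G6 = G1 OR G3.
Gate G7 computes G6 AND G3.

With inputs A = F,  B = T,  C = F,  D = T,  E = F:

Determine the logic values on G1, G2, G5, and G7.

G1 = F; G2 = F; G5 = T; G7 = T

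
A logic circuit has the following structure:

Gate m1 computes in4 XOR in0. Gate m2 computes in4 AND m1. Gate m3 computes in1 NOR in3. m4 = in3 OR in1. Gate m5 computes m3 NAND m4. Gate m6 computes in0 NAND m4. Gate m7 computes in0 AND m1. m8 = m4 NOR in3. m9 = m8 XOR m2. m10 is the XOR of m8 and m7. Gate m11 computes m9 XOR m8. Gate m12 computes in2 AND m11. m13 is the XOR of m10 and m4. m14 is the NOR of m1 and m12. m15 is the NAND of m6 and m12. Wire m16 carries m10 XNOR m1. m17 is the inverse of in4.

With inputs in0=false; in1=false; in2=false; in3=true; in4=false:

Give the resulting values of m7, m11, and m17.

m7 = false, m11 = false, m17 = true

m1 = in4 XOR in0 = false XOR false = false
m2 = in4 AND m1 = false AND false = false
m4 = in3 OR in1 = true OR false = true
m7 = in0 AND m1 = false AND false = false
m8 = m4 NOR in3 = true NOR true = false
m9 = m8 XOR m2 = false XOR false = false
m11 = m9 XOR m8 = false XOR false = false
m17 = NOT in4 = NOT false = true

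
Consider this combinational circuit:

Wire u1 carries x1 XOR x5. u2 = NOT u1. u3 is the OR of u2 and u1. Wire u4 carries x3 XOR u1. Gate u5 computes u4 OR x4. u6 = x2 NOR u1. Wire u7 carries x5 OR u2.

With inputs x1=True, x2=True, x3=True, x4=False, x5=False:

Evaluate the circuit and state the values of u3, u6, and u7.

u3 = True, u6 = False, u7 = False

u1 = x1 XOR x5 = True XOR False = True
u2 = NOT u1 = NOT True = False
u3 = u2 OR u1 = False OR True = True
u6 = x2 NOR u1 = True NOR True = False
u7 = x5 OR u2 = False OR False = False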